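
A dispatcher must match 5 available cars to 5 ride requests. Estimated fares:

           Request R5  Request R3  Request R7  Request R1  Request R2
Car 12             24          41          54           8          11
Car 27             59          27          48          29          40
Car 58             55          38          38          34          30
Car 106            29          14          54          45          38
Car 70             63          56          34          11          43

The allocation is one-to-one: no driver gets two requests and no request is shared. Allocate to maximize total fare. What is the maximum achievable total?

Treat this as an assignment problem: match each driver to one request.
Optimal: Car 12→Request R7 ($54), Car 27→Request R2 ($40), Car 58→Request R5 ($55), Car 106→Request R1 ($45), Car 70→Request R3 ($56) — total 54+40+55+45+56 = $250.
Max-entry greedy (repeatedly take the single best remaining cell) gives $240, worse by 10.
No other one-to-one assignment exceeds $250.

Max total: $250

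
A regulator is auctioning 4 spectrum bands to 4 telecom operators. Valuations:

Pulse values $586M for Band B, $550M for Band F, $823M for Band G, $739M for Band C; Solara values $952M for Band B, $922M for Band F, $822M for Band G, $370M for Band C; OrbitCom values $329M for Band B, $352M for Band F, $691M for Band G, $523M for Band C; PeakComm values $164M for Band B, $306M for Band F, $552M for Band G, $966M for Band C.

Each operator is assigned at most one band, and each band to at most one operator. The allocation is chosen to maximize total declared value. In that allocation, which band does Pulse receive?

Optimal: Pulse→Band B ($586M), Solara→Band F ($922M), OrbitCom→Band G ($691M), PeakComm→Band C ($966M) — total 586+922+691+966 = $3165M.
Row-greedy (each operator in turn takes its best remaining band) gives $2604M, worse by 561.
Next-best assignment: Pulse→Band F, Solara→Band B, OrbitCom→Band G, PeakComm→Band C = $3159M.
Swapping PeakComm↔Solara (PeakComm→Band F $306M, Solara→Band C $370M) loses 1212.
Pulse's own top band is Band G ($823M), but forcing Pulse→Band G and reassigning the rest optimally gives only $3093M — worse by 72.

Pulse receives Band B.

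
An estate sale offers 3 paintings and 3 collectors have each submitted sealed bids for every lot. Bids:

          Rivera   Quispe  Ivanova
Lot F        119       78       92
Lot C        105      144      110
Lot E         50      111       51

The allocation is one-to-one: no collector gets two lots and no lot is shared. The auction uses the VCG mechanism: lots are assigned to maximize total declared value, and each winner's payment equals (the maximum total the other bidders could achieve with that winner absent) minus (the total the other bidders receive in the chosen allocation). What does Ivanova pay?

Efficient allocation: Rivera→Lot F ($119), Quispe→Lot E ($111), Ivanova→Lot C ($110); total welfare W = $340.
Ivanova receives Lot C at value $110, so the others get W − 110 = $230.
Without Ivanova: best allocation of the remaining 2 bidders over all 3 lots is Rivera→Lot F ($119), Quispe→Lot C ($144), total $263.
VCG payment = (others' best without Ivanova) − (others' welfare with Ivanova) = 263 − 230 = $33.

Ivanova pays $33.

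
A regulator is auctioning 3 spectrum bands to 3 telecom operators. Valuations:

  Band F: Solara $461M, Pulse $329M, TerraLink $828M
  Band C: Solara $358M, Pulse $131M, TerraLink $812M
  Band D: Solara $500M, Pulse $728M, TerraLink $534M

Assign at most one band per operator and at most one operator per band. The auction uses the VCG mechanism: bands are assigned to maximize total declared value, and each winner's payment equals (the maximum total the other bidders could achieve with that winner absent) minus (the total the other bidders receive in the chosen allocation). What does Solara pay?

Solara pays $16M.

Efficient allocation: Solara→Band F ($461M), Pulse→Band D ($728M), TerraLink→Band C ($812M); total welfare W = $2001M.
Solara receives Band F at value $461M, so the others get W − 461 = $1540M.
Without Solara: best allocation of the remaining 2 bidders over all 3 bands is Pulse→Band D ($728M), TerraLink→Band F ($828M), total $1556M.
VCG payment = (others' best without Solara) − (others' welfare with Solara) = 1556 − 1540 = $16M.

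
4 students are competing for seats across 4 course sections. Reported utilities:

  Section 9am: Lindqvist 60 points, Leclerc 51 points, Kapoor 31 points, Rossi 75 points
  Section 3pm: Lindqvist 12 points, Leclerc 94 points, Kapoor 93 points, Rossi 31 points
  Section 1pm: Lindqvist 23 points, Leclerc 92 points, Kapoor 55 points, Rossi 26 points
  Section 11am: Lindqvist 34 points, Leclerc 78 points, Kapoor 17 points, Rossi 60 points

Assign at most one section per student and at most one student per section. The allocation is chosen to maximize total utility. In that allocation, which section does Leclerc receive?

This is the linear assignment problem.
Optimal: Lindqvist→Section 9am (60 points), Leclerc→Section 1pm (92 points), Kapoor→Section 3pm (93 points), Rossi→Section 11am (60 points) — total 60+92+93+60 = 305 points.
Max-entry greedy (repeatedly take the single best remaining cell) gives 258 points, worse by 47.
Next-best assignment: Lindqvist→Section 11am, Leclerc→Section 1pm, Kapoor→Section 3pm, Rossi→Section 9am = 294 points.
Every other assignment is strictly worse.
Leclerc's own top section is Section 3pm (94 points), but forcing Leclerc→Section 3pm and reassigning the rest optimally gives only 269 points — worse by 36.

Leclerc receives Section 1pm.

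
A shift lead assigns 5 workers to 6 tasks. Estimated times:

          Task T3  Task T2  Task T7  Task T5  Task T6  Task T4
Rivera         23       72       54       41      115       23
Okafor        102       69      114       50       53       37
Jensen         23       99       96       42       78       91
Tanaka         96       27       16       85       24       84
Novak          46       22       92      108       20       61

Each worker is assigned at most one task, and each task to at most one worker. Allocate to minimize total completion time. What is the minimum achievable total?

Treat this as an assignment problem: match each worker to one task.
Optimal: Rivera→Task T4 (23 min), Okafor→Task T5 (50 min), Jensen→Task T3 (23 min), Tanaka→Task T7 (16 min), Novak→Task T6 (20 min) — total 23+50+23+16+20 = 132 min.
Column-greedy (each task in turn goes to its cheapest remaining worker) gives 156 min, worse by 24.

Min total: 132 min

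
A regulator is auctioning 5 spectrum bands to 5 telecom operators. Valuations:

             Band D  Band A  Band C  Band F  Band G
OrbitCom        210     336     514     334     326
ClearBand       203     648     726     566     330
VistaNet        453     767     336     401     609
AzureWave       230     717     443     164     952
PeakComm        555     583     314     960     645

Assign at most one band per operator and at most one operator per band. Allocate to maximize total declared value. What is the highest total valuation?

Max total: $3615M

Treat this as an assignment problem: match each operator to one band.
Optimal: OrbitCom→Band D ($210M), ClearBand→Band C ($726M), VistaNet→Band A ($767M), AzureWave→Band G ($952M), PeakComm→Band F ($960M) — total 210+726+767+952+960 = $3615M.
Next-best assignment: OrbitCom→Band C, ClearBand→Band A, VistaNet→Band D, AzureWave→Band G, PeakComm→Band F = $3527M.
Swapping VistaNet↔OrbitCom (VistaNet→Band D $453M, OrbitCom→Band A $336M) loses 188.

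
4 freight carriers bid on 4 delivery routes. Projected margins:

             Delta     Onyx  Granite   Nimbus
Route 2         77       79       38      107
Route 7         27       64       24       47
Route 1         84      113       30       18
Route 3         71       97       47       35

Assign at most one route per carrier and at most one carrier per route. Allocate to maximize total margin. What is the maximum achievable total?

Treat this as an assignment problem: match each carrier to one route.
Optimal: Delta→Route 3 ($71k), Onyx→Route 1 ($113k), Granite→Route 7 ($24k), Nimbus→Route 2 ($107k) — total 71+113+24+107 = $315k.
Column-greedy (each route in turn goes to its best remaining carrier) gives $302k, worse by 13.
Next-best assignment: Delta→Route 1, Onyx→Route 3, Granite→Route 7, Nimbus→Route 2 = $312k.
Checked against all permutations: $315k is optimal.

Maximum total: $315k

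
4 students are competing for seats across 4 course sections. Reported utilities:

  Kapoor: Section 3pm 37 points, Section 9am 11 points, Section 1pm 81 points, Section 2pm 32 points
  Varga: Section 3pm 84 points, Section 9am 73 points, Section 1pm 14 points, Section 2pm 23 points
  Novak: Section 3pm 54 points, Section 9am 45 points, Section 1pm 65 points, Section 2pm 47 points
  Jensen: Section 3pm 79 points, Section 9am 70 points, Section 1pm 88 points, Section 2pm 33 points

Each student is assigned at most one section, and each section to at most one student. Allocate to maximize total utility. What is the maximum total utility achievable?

Optimal: Kapoor→Section 1pm (81 points), Varga→Section 3pm (84 points), Novak→Section 2pm (47 points), Jensen→Section 9am (70 points) — total 81+84+47+70 = 282 points.
Max-entry greedy (repeatedly take the single best remaining cell) gives 230 points, worse by 52.
Next-best assignment: Kapoor→Section 1pm, Varga→Section 9am, Novak→Section 2pm, Jensen→Section 3pm = 280 points.
Swapping Jensen↔Novak (Jensen→Section 2pm 33 points, Novak→Section 9am 45 points) loses 39.

Maximum total: 282 points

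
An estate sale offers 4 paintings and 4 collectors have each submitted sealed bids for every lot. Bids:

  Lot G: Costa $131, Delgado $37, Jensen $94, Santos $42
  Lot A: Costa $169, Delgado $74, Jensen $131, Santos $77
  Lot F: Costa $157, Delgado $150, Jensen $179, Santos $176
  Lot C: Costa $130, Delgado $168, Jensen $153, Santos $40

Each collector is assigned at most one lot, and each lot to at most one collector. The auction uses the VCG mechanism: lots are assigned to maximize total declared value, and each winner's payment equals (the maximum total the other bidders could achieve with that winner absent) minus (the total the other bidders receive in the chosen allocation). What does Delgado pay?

Delgado pays $59.

Efficient allocation: Costa→Lot A ($169), Delgado→Lot C ($168), Jensen→Lot G ($94), Santos→Lot F ($176); total welfare W = $607.
Delgado receives Lot C at value $168, so the others get W − 168 = $439.
Without Delgado: best allocation of the remaining 3 bidders over all 4 lots is Costa→Lot A ($169), Jensen→Lot C ($153), Santos→Lot F ($176), total $498.
VCG payment = (others' best without Delgado) − (others' welfare with Delgado) = 498 − 439 = $59.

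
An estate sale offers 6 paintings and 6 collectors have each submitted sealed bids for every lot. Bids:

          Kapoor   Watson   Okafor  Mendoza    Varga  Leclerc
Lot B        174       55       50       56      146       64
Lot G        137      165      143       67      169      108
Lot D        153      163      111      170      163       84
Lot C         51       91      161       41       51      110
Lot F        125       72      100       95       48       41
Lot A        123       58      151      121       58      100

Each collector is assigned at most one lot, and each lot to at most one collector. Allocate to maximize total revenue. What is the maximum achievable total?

Max total: $867

Optimal: Kapoor→Lot F ($125), Watson→Lot G ($165), Okafor→Lot C ($161), Mendoza→Lot D ($170), Varga→Lot B ($146), Leclerc→Lot A ($100) — total 125+165+161+170+146+100 = $867.
Row-greedy (each collector in turn takes its best remaining lot) gives $769, worse by 98.
Swapping Varga↔Leclerc (Varga→Lot A $58, Leclerc→Lot B $64) loses 124.
Checked against all permutations: $867 is optimal.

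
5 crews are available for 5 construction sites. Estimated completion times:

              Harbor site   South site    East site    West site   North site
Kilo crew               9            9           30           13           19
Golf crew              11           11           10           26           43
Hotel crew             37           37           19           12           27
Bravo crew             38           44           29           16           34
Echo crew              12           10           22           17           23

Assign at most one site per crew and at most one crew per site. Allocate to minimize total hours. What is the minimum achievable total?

Optimal: Kilo crew→Harbor site (9 hours), Golf crew→East site (10 hours), Hotel crew→North site (27 hours), Bravo crew→West site (16 hours), Echo crew→South site (10 hours) — total 9+10+27+16+10 = 72 hours.
Column-greedy (each site in turn goes to its cheapest remaining crew) gives 75 hours, worse by 3.
Next-best assignment: Kilo crew→South site, Golf crew→East site, Hotel crew→North site, Bravo crew→West site, Echo crew→Harbor site = 74 hours.
Checked against all permutations: 72 hours is optimal.

Minimum total: 72 hours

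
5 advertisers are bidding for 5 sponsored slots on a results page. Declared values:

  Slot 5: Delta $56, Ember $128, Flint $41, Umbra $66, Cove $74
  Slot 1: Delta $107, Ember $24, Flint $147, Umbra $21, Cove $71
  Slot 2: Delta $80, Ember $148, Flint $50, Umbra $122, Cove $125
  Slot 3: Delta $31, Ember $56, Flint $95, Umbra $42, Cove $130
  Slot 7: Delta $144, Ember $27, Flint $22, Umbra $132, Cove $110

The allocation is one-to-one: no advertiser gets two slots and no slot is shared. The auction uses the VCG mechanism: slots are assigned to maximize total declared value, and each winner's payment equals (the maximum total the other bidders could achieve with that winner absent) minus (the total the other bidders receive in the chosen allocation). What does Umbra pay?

Efficient allocation: Delta→Slot 7 ($144), Ember→Slot 5 ($128), Flint→Slot 1 ($147), Umbra→Slot 2 ($122), Cove→Slot 3 ($130); total welfare W = $671.
Umbra receives Slot 2 at value $122, so the others get W − 122 = $549.
Without Umbra: best allocation of the remaining 4 bidders over all 5 slots is Delta→Slot 7 ($144), Ember→Slot 2 ($148), Flint→Slot 1 ($147), Cove→Slot 3 ($130), total $569.
VCG payment = (others' best without Umbra) − (others' welfare with Umbra) = 569 − 549 = $20.

Umbra pays $20.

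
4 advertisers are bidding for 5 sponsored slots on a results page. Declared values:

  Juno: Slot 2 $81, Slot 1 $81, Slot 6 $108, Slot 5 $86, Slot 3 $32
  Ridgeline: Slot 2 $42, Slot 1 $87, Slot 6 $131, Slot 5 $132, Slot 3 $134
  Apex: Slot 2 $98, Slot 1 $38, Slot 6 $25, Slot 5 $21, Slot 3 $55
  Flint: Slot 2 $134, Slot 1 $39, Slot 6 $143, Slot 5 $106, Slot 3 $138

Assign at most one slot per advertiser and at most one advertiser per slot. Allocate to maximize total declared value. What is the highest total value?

Max total: $476

Treat this as an assignment problem: match each advertiser to one slot.
Optimal: Juno→Slot 6 ($108), Ridgeline→Slot 5 ($132), Apex→Slot 2 ($98), Flint→Slot 3 ($138) — total 108+132+98+138 = $476.
Column-greedy (each slot in turn goes to its best remaining advertiser) gives $350, worse by 126.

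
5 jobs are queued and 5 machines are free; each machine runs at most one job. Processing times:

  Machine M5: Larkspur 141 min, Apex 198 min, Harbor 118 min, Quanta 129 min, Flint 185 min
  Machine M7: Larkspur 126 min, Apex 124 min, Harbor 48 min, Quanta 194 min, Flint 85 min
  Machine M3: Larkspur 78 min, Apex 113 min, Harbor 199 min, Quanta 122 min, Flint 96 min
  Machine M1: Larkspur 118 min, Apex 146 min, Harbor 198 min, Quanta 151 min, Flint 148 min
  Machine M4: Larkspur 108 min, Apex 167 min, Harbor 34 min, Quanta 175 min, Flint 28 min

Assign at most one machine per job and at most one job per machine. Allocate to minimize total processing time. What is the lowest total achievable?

Minimum total: 429 min

Optimal: Larkspur→Machine M3 (78 min), Apex→Machine M1 (146 min), Harbor→Machine M7 (48 min), Quanta→Machine M5 (129 min), Flint→Machine M4 (28 min) — total 78+146+48+129+28 = 429 min.
Row-greedy (each job in turn takes its cheapest remaining machine) gives 513 min, worse by 84.
Next-best assignment: Larkspur→Machine M1, Apex→Machine M3, Harbor→Machine M7, Quanta→Machine M5, Flint→Machine M4 = 436 min.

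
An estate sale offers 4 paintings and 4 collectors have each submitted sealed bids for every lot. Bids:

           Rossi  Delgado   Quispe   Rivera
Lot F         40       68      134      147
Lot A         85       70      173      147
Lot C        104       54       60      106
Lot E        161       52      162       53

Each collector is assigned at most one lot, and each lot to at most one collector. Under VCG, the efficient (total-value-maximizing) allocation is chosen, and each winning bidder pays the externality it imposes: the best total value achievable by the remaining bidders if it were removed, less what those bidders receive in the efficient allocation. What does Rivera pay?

Efficient allocation: Rossi→Lot E ($161), Delgado→Lot C ($54), Quispe→Lot A ($173), Rivera→Lot F ($147); total welfare W = $535.
Rivera receives Lot F at value $147, so the others get W − 147 = $388.
Without Rivera: best allocation of the remaining 3 bidders over all 4 lots is Rossi→Lot E ($161), Delgado→Lot F ($68), Quispe→Lot A ($173), total $402.
VCG payment = (others' best without Rivera) − (others' welfare with Rivera) = 402 − 388 = $14.

Rivera pays $14.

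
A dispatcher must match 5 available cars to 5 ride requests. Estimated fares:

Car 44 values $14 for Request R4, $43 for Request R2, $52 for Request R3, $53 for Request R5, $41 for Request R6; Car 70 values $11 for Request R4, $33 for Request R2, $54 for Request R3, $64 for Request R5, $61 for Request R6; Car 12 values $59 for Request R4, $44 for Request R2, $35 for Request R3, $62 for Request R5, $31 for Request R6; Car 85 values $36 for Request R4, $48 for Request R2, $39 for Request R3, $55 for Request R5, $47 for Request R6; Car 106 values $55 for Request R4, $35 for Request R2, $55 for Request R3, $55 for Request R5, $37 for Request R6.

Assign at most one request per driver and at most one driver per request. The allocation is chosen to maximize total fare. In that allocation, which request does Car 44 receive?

Car 44 receives Request R3.

This is the linear assignment problem.
Optimal: Car 44→Request R3 ($52), Car 70→Request R6 ($61), Car 12→Request R5 ($62), Car 85→Request R2 ($48), Car 106→Request R4 ($55) — total 52+61+62+48+55 = $278.
Max-entry greedy (repeatedly take the single best remaining cell) gives $267, worse by 11.
Next-best assignment: Car 44→Request R5, Car 70→Request R6, Car 12→Request R4, Car 85→Request R2, Car 106→Request R3 = $276.
Every other assignment is strictly worse.
Car 44's own top request is Request R5 ($53), but forcing Car 44→Request R5 and reassigning the rest optimally gives only $276 — worse by 2.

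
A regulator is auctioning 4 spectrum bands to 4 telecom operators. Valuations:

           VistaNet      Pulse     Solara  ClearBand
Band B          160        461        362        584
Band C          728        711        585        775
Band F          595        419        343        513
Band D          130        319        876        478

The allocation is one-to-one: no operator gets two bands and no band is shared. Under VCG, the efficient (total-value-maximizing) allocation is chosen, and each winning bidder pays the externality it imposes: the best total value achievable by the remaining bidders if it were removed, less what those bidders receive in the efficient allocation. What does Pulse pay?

Pulse pays $191M.

Efficient allocation: VistaNet→Band F ($595M), Pulse→Band C ($711M), Solara→Band D ($876M), ClearBand→Band B ($584M); total welfare W = $2766M.
Pulse receives Band C at value $711M, so the others get W − 711 = $2055M.
Without Pulse: best allocation of the remaining 3 bidders over all 4 bands is VistaNet→Band F ($595M), Solara→Band D ($876M), ClearBand→Band C ($775M), total $2246M.
VCG payment = (others' best without Pulse) − (others' welfare with Pulse) = 2246 − 2055 = $191M.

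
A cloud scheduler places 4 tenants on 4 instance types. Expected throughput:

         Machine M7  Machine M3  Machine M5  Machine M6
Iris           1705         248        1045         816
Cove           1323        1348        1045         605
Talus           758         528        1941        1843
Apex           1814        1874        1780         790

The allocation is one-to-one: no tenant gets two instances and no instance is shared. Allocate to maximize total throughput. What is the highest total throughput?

Optimal: Iris→Machine M7 (1705 ops/s), Cove→Machine M3 (1348 ops/s), Talus→Machine M6 (1843 ops/s), Apex→Machine M5 (1780 ops/s) — total 1705+1348+1843+1780 = 6676 ops/s.
Column-greedy (each instance in turn goes to its best remaining tenant) gives 5919 ops/s, worse by 757.
Every other assignment is strictly worse.

Max total: 6676 ops/s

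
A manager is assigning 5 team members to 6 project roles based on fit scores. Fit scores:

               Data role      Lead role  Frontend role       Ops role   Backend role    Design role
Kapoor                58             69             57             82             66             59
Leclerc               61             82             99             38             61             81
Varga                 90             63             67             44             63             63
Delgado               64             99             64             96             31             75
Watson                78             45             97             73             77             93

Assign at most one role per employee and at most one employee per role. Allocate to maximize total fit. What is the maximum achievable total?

Maximum total: 463 pts

This is the linear assignment problem.
Optimal: Kapoor→Ops role (82 pts), Leclerc→Frontend role (99 pts), Varga→Data role (90 pts), Delgado→Lead role (99 pts), Watson→Design role (93 pts) — total 82+99+90+99+93 = 463 pts.
Column-greedy (each role in turn goes to its best remaining employee) gives 447 pts, worse by 16.
Next-best assignment: Kapoor→Ops role, Leclerc→Design role, Varga→Data role, Delgado→Lead role, Watson→Frontend role = 449 pts.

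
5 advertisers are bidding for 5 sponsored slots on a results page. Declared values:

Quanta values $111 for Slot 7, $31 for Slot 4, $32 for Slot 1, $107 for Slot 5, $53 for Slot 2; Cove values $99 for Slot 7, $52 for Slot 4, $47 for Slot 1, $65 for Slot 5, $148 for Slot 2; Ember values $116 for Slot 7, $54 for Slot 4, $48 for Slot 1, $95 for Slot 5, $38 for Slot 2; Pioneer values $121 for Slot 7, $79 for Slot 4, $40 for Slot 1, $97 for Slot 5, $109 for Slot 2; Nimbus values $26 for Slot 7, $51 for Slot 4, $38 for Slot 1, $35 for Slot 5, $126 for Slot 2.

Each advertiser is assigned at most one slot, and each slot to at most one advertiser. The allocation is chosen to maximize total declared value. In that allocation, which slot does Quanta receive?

Quanta receives Slot 5.

Optimal: Quanta→Slot 5 ($107), Cove→Slot 2 ($148), Ember→Slot 7 ($116), Pioneer→Slot 4 ($79), Nimbus→Slot 1 ($38) — total 107+148+116+79+38 = $488.
Column-greedy (each slot in turn goes to its best remaining advertiser) gives $455, worse by 33.
Checked against all permutations: $488 is optimal.
Quanta's own top slot is Slot 7 ($111), but forcing Quanta→Slot 7 and reassigning the rest optimally gives only $471 — worse by 17.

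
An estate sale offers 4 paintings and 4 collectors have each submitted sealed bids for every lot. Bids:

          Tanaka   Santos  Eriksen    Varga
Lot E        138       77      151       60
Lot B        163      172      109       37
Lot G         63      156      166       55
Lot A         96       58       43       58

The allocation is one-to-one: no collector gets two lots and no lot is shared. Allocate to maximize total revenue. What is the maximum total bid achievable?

This is the linear assignment problem.
Optimal: Tanaka→Lot E ($138), Santos→Lot B ($172), Eriksen→Lot G ($166), Varga→Lot A ($58) — total 138+172+166+58 = $534.
Column-greedy (each lot in turn goes to its best remaining collector) gives $444, worse by 90.
Next-best assignment: Tanaka→Lot B, Santos→Lot G, Eriksen→Lot E, Varga→Lot A = $528.
Swapping Tanaka↔Santos (Tanaka→Lot B $163, Santos→Lot E $77) loses 70.
Every other assignment is strictly worse.

Max total: $534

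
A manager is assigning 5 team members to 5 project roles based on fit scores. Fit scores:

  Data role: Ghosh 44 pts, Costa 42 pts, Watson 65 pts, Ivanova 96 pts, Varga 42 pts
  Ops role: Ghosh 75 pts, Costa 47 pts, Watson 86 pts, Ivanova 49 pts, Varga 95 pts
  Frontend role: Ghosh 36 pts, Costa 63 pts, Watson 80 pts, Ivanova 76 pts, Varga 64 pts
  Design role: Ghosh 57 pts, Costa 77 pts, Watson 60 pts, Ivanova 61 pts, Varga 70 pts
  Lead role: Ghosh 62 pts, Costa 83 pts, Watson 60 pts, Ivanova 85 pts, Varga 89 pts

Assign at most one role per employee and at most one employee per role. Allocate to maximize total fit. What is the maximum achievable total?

This is the linear assignment problem.
Optimal: Ghosh→Ops role (75 pts), Costa→Design role (77 pts), Watson→Frontend role (80 pts), Ivanova→Data role (96 pts), Varga→Lead role (89 pts) — total 75+77+80+96+89 = 417 pts.
Row-greedy (each employee in turn takes its best remaining role) gives 404 pts, worse by 13.
Swapping Ghosh↔Costa (Ghosh→Design role 57 pts, Costa→Ops role 47 pts) loses 48.

Maximum total: 417 pts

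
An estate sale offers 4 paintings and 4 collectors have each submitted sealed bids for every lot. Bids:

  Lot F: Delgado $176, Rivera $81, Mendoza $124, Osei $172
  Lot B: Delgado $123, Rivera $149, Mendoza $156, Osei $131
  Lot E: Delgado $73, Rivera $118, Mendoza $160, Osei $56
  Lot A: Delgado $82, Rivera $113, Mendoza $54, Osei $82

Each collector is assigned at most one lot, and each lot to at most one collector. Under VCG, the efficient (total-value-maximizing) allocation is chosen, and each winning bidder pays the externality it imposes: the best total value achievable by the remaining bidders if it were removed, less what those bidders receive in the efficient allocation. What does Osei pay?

Efficient allocation: Delgado→Lot F ($176), Rivera→Lot A ($113), Mendoza→Lot E ($160), Osei→Lot B ($131); total welfare W = $580.
Osei receives Lot B at value $131, so the others get W − 131 = $449.
Without Osei: best allocation of the remaining 3 bidders over all 4 lots is Delgado→Lot F ($176), Rivera→Lot B ($149), Mendoza→Lot E ($160), total $485.
VCG payment = (others' best without Osei) − (others' welfare with Osei) = 485 − 449 = $36.

Osei pays $36.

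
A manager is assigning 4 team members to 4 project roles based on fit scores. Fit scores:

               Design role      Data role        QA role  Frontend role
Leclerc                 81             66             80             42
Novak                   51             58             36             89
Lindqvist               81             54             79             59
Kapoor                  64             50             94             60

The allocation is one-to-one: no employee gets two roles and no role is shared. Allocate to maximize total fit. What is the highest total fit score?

Maximum total: 330 pts

This is the linear assignment problem.
Optimal: Leclerc→Data role (66 pts), Novak→Frontend role (89 pts), Lindqvist→Design role (81 pts), Kapoor→QA role (94 pts) — total 66+89+81+94 = 330 pts.
Next-best assignment: Leclerc→Design role, Novak→Frontend role, Lindqvist→Data role, Kapoor→QA role = 318 pts.
Swapping Leclerc↔Lindqvist (Leclerc→Design role 81 pts, Lindqvist→Data role 54 pts) loses 12.
Checked against all permutations: 330 pts is optimal.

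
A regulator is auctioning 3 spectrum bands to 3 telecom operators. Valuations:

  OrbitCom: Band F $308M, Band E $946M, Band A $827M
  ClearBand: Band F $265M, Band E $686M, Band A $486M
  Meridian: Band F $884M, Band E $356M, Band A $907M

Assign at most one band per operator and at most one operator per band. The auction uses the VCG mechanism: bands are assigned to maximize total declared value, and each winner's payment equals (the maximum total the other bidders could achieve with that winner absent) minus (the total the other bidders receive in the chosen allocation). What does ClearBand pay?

Efficient allocation: OrbitCom→Band A ($827M), ClearBand→Band E ($686M), Meridian→Band F ($884M); total welfare W = $2397M.
ClearBand receives Band E at value $686M, so the others get W − 686 = $1711M.
Without ClearBand: best allocation of the remaining 2 bidders over all 3 bands is OrbitCom→Band E ($946M), Meridian→Band A ($907M), total $1853M.
VCG payment = (others' best without ClearBand) − (others' welfare with ClearBand) = 1853 − 1711 = $142M.

ClearBand pays $142M.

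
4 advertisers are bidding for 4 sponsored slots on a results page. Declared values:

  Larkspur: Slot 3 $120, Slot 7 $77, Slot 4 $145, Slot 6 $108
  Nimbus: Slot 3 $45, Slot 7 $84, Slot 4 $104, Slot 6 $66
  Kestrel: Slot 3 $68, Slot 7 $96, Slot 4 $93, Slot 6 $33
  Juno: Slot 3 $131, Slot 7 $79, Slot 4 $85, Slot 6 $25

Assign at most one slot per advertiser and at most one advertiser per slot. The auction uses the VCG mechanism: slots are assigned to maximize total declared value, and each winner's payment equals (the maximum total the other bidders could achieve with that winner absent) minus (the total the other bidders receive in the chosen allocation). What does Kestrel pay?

Kestrel pays $17.

Efficient allocation: Larkspur→Slot 6 ($108), Nimbus→Slot 4 ($104), Kestrel→Slot 7 ($96), Juno→Slot 3 ($131); total welfare W = $439.
Kestrel receives Slot 7 at value $96, so the others get W − 96 = $343.
Without Kestrel: best allocation of the remaining 3 bidders over all 4 slots is Larkspur→Slot 4 ($145), Nimbus→Slot 7 ($84), Juno→Slot 3 ($131), total $360.
VCG payment = (others' best without Kestrel) − (others' welfare with Kestrel) = 360 − 343 = $17.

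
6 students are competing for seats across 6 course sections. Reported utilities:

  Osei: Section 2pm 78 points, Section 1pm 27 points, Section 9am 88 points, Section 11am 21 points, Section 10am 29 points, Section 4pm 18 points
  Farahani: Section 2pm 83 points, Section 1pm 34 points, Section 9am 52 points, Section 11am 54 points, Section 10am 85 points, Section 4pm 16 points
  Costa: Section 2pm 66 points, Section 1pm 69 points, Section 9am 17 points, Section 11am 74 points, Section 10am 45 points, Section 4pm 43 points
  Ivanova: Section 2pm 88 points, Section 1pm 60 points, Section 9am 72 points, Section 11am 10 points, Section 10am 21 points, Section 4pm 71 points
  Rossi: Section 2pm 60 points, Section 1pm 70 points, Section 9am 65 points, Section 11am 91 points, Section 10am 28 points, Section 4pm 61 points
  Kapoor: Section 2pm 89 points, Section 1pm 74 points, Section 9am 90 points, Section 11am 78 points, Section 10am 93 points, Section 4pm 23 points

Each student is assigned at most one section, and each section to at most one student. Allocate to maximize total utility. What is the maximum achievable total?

Maximum total: 495 points

Optimal: Osei→Section 9am (88 points), Farahani→Section 2pm (83 points), Costa→Section 1pm (69 points), Ivanova→Section 4pm (71 points), Rossi→Section 11am (91 points), Kapoor→Section 10am (93 points) — total 88+83+69+71+91+93 = 495 points.
Max-entry greedy (repeatedly take the single best remaining cell) gives 445 points, worse by 50.
Next-best assignment: Osei→Section 9am, Farahani→Section 10am, Costa→Section 1pm, Ivanova→Section 4pm, Rossi→Section 11am, Kapoor→Section 2pm = 493 points.
Swapping Ivanova↔Kapoor (Ivanova→Section 10am 21 points, Kapoor→Section 4pm 23 points) loses 120.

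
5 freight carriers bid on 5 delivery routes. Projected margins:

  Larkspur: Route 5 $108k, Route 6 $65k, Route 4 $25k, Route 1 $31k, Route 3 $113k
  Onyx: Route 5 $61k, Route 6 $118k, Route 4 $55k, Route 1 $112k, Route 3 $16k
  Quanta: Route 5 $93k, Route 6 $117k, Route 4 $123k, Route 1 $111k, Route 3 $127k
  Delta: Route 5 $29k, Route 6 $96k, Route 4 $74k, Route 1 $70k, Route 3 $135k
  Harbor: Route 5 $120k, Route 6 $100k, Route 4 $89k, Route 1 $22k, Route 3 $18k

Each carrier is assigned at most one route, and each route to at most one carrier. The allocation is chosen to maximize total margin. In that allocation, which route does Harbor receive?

Harbor receives Route 6.

Optimal: Larkspur→Route 5 ($108k), Onyx→Route 1 ($112k), Quanta→Route 4 ($123k), Delta→Route 3 ($135k), Harbor→Route 6 ($100k) — total 108+112+123+135+100 = $578k.
Row-greedy (each carrier in turn takes its best remaining route) gives $544k, worse by 34.
Harbor's own top route is Route 5 ($120k), but forcing Harbor→Route 5 and reassigning the rest optimally gives only $564k — worse by 14.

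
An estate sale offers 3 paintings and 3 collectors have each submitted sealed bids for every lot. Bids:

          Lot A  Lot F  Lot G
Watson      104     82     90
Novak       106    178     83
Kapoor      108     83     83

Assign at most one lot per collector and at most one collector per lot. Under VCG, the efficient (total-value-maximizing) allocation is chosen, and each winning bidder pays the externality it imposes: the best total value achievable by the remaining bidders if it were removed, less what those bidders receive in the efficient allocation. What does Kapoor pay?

Kapoor pays $14.

Efficient allocation: Watson→Lot G ($90), Novak→Lot F ($178), Kapoor→Lot A ($108); total welfare W = $376.
Kapoor receives Lot A at value $108, so the others get W − 108 = $268.
Without Kapoor: best allocation of the remaining 2 bidders over all 3 lots is Watson→Lot A ($104), Novak→Lot F ($178), total $282.
VCG payment = (others' best without Kapoor) − (others' welfare with Kapoor) = 282 − 268 = $14.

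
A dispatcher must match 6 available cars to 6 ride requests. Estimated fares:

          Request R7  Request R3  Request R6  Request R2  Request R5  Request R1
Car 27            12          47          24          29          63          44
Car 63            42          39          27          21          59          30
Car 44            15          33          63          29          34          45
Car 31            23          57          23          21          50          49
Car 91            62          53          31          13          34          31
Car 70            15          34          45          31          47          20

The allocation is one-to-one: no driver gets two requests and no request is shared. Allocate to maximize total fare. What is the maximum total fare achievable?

Optimal: Car 27→Request R1 ($44), Car 63→Request R5 ($59), Car 44→Request R6 ($63), Car 31→Request R3 ($57), Car 91→Request R7 ($62), Car 70→Request R2 ($31) — total 44+59+63+57+62+31 = $316.
Checked against all permutations: $316 is optimal.

Maximum total: $316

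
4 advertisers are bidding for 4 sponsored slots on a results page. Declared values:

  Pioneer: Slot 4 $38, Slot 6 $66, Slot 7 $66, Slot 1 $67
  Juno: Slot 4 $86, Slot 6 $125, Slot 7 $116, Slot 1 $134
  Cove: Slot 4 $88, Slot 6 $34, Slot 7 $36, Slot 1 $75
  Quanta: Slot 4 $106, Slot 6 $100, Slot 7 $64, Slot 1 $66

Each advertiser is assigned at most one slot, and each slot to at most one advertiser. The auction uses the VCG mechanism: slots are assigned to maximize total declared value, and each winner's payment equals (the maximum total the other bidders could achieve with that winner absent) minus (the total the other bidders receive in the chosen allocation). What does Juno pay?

Efficient allocation: Pioneer→Slot 7 ($66), Juno→Slot 1 ($134), Cove→Slot 4 ($88), Quanta→Slot 6 ($100); total welfare W = $388.
Juno receives Slot 1 at value $134, so the others get W − 134 = $254.
Without Juno: best allocation of the remaining 3 bidders over all 4 slots is Pioneer→Slot 1 ($67), Cove→Slot 4 ($88), Quanta→Slot 6 ($100), total $255.
VCG payment = (others' best without Juno) − (others' welfare with Juno) = 255 − 254 = $1.

Juno pays $1.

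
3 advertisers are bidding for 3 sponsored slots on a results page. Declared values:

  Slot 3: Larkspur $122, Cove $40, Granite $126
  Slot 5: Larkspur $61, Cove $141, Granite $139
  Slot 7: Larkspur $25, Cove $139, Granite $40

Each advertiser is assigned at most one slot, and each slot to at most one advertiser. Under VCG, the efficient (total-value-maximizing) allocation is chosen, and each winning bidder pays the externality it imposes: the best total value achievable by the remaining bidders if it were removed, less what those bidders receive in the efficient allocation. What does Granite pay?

Efficient allocation: Larkspur→Slot 3 ($122), Cove→Slot 7 ($139), Granite→Slot 5 ($139); total welfare W = $400.
Granite receives Slot 5 at value $139, so the others get W − 139 = $261.
Without Granite: best allocation of the remaining 2 bidders over all 3 slots is Larkspur→Slot 3 ($122), Cove→Slot 5 ($141), total $263.
VCG payment = (others' best without Granite) − (others' welfare with Granite) = 263 − 261 = $2.

Granite pays $2.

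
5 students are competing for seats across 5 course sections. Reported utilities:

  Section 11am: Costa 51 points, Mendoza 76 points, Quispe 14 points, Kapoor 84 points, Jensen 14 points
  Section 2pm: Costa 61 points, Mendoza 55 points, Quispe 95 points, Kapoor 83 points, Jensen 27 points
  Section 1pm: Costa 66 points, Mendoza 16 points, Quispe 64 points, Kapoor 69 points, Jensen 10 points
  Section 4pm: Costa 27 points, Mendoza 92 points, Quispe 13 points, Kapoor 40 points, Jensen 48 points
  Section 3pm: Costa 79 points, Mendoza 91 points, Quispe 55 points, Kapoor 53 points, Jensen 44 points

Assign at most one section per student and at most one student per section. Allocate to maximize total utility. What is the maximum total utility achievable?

Max total: 384 points

Treat this as an assignment problem: match each student to one section.
Optimal: Costa→Section 1pm (66 points), Mendoza→Section 3pm (91 points), Quispe→Section 2pm (95 points), Kapoor→Section 11am (84 points), Jensen→Section 4pm (48 points) — total 66+91+95+84+48 = 384 points.
Row-greedy (each student in turn takes its best remaining section) gives 360 points, worse by 24.
Next-best assignment: Costa→Section 1pm, Mendoza→Section 4pm, Quispe→Section 2pm, Kapoor→Section 11am, Jensen→Section 3pm = 381 points.
Swapping Jensen↔Quispe (Jensen→Section 2pm 27 points, Quispe→Section 4pm 13 points) loses 103.
Checked against all permutations: 384 points is optimal.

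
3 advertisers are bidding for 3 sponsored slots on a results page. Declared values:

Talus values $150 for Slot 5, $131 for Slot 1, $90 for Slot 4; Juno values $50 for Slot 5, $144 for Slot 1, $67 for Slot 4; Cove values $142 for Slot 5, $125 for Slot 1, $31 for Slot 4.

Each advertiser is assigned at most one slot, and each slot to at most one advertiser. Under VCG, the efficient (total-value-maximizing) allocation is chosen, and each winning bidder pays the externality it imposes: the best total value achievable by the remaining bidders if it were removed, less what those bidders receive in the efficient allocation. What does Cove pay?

Efficient allocation: Talus→Slot 4 ($90), Juno→Slot 1 ($144), Cove→Slot 5 ($142); total welfare W = $376.
Cove receives Slot 5 at value $142, so the others get W − 142 = $234.
Without Cove: best allocation of the remaining 2 bidders over all 3 slots is Talus→Slot 5 ($150), Juno→Slot 1 ($144), total $294.
VCG payment = (others' best without Cove) − (others' welfare with Cove) = 294 − 234 = $60.

Cove pays $60.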